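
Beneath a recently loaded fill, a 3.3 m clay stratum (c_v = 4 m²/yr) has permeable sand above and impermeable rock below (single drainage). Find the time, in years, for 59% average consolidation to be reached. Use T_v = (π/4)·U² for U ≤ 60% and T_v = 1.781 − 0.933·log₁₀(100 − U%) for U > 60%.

t ≈ 0.744 years

Drainage path length: H_d = H = 3.3 m (single drainage).
U ≤ 60%: T_v = (π/4)·U² = (π/4)×0.59² = 0.2734.
t = T_v·H_d²/c_v = 0.2734×3.3²/4 = 0.7443 years.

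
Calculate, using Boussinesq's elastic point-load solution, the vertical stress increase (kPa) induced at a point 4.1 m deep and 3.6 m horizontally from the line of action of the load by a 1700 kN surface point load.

Δσ_z ≈ 11.6 kPa

Boussinesq vertical stress below a point load on an elastic half-space:
Δσ_z = 3P/(2πz²) · [1 + (r/z)²]^(−5/2)
r/z = 3.6/4.1 = 0.87805; [1+(r/z)²]^(−5/2) = 0.23959.
Δσ_z = 3×1700/(2π×4.1²) × 0.23959 = 48.286 × 0.23959 = 11.57 kPa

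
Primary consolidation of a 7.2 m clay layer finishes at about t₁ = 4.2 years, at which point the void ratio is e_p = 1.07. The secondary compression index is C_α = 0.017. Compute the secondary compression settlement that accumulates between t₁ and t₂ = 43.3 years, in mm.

S_s ≈ 59.9 mm

Secondary compression: S_s = C_α·H/(1+e_p)·log₁₀(t₂/t₁)
S_s = 0.017×7.2/(1+1.07)×log₁₀(43.3/4.2)
    = 0.05913 × 1.013 = 0.05991 m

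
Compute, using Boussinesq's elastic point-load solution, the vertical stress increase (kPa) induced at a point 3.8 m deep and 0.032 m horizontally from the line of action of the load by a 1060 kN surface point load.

Boussinesq vertical stress below a point load on an elastic half-space:
Δσ_z = 3P/(2πz²) · [1 + (r/z)²]^(−5/2)
r/z = 0.032/3.8 = 0.0084211; [1+(r/z)²]^(−5/2) = 0.99982.
Δσ_z = 3×1060/(2π×3.8²) × 0.99982 = 35.049 × 0.99982 = 35.04 kPa

Δσ_z ≈ 35 kPa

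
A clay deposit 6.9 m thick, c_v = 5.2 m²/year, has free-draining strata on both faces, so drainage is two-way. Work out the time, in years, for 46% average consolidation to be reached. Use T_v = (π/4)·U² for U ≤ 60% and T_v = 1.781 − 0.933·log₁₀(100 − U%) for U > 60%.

Drainage path length: H_d = H/2 = 3.45 m (double drainage).
U ≤ 60%: T_v = (π/4)·U² = (π/4)×0.46² = 0.16619.
t = T_v·H_d²/c_v = 0.16619×3.45²/5.2 = 0.3804 years.

t ≈ 0.38 years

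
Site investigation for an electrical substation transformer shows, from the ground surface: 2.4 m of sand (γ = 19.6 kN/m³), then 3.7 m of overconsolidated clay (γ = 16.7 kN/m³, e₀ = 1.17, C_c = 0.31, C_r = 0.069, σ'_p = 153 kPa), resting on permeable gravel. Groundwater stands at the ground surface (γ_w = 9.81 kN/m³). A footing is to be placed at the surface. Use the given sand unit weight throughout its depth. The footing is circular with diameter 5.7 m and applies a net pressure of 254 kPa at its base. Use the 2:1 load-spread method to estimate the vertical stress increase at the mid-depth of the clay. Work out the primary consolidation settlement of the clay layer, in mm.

S_c ≈ 61 mm

Mid-depth of clay below the ground surface: z = 2.4 + 3.7/2 = 4.25 m.
Total vertical stress at mid-clay: σ_v = 19.6×2.4 + 16.7×1.85 = 77.935 kPa.
Pore pressure: u = 9.81×(4.25 − 0) = 41.693 kPa.
Initial effective stress: σ'_0 = σ_v − u = 77.935 − 41.693 = 36.242 kPa.
Stress increase at mid-clay by the 2:1 spreading method:
Δσ ≈ qD²/(D+z)² = 254×5.7²/(5.7+4.25)² = 83.356 kPa
Final effective stress: σ'_f = 36.242 + 83.356 = 119.6 kPa.
σ'_f = 119.6 ≤ σ'_p = 153 kPa, so the clay remains overconsolidated and only the recompression index applies:
S_c = C_r·H/(1+e₀)·log₁₀(σ'_f/σ'_0) = 0.069×3.7/2.17×log₁₀(119.6/36.242)
    = 0.11765 × 0.51852 = 0.061 m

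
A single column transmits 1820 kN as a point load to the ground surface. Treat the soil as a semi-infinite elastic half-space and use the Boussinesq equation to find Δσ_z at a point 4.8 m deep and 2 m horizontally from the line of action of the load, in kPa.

Boussinesq vertical stress below a point load on an elastic half-space:
Δσ_z = 3P/(2πz²) · [1 + (r/z)²]^(−5/2)
r/z = 2/4.8 = 0.41667; [1+(r/z)²]^(−5/2) = 0.67018.
Δσ_z = 3×1820/(2π×4.8²) × 0.67018 = 37.716 × 0.67018 = 25.28 kPa

Δσ_z ≈ 25.3 kPa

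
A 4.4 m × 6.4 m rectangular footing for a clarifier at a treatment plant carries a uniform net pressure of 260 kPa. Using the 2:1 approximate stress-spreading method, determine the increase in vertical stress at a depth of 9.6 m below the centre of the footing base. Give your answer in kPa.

By the 2:1 method the load spreads at 1 horizontal : 2 vertical, so at depth z the loaded area has grown by z in each plan dimension:
Δσ = qBL/((B+z)(L+z)) = 260×4.4×6.4/((4.4+9.6)(6.4+9.6)) = 32.686 kPa

Δσ_z ≈ 32.7 kPa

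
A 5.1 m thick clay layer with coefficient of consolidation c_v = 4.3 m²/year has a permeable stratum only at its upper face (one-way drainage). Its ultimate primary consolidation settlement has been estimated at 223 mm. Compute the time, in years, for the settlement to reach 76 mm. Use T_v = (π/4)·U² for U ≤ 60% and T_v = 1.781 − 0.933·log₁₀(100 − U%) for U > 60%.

t ≈ 0.552 years

Drainage path length: H_d = H = 5.1 m (single drainage).
U = S(t)/S_ult = 76/223 = 0.3408.
U ≤ 60%: T_v = (π/4)·U² = (π/4)×0.34081² = 0.091224.
t = T_v·H_d²/c_v = 0.091224×5.1²/4.3 = 0.5518 years.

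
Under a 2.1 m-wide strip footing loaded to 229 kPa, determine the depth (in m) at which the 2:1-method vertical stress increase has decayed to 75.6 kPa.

z ≈ 4.26 m

2:1 spreading — at depth z the loaded area has grown by z in each plan dimension:
qB/(B+z) = Δσ_z ⇒ z = qB/Δσ_z − B = 229×2.1/75.6 − 2.1 = 4.261 m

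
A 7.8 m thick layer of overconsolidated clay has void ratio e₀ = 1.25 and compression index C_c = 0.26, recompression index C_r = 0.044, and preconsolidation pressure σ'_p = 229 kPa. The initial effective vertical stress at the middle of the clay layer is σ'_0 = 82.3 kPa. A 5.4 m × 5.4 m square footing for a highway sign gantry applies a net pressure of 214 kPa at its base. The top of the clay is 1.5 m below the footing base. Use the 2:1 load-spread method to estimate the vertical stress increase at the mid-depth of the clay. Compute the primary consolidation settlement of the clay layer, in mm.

Mid-depth of clay below the footing base: z = 1.5 + 7.8/2 = 5.4 m.
Stress increase at mid-clay by the 2:1 spreading method:
Δσ = qBL/((B+z)(L+z)) = 214×5.4×5.4/((5.4+5.4)(5.4+5.4)) = 53.5 kPa
Final effective stress: σ'_f = 82.3 + 53.5 = 135.8 kPa.
σ'_f = 135.8 ≤ σ'_p = 229 kPa, so the clay remains overconsolidated and only the recompression index applies:
S_c = C_r·H/(1+e₀)·log₁₀(σ'_f/σ'_0) = 0.044×7.8/2.25×log₁₀(135.8/82.3)
    = 0.15253 × 0.2175 = 0.03318 m

S_c ≈ 33.2 mm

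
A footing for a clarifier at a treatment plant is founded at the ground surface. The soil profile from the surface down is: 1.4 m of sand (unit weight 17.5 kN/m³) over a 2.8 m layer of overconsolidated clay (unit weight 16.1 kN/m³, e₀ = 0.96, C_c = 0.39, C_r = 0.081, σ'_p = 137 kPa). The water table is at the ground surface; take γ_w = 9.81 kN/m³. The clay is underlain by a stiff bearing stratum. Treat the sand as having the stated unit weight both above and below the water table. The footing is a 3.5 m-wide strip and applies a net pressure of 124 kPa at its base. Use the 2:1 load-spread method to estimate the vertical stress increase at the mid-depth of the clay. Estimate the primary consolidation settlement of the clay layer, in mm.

Mid-depth of clay below the ground surface: z = 1.4 + 2.8/2 = 2.8 m.
Total vertical stress at mid-clay: σ_v = 17.5×1.4 + 16.1×1.4 = 47.04 kPa.
Pore pressure: u = 9.81×(2.8 − 0) = 27.468 kPa.
Initial effective stress: σ'_0 = σ_v − u = 47.04 − 27.468 = 19.572 kPa.
Stress increase at mid-clay by the 2:1 spreading method:
Δσ = qB/(B+z) = 124×3.5/(3.5+2.8) = 68.889 kPa
Final effective stress: σ'_f = 19.572 + 68.889 = 88.461 kPa.
σ'_f = 88.461 ≤ σ'_p = 137 kPa, so the clay remains overconsolidated and only the recompression index applies:
S_c = C_r·H/(1+e₀)·log₁₀(σ'_f/σ'_0) = 0.081×2.8/1.96×log₁₀(88.461/19.572)
    = 0.11572 × 0.65512 = 0.07581 m

S_c ≈ 75.8 mm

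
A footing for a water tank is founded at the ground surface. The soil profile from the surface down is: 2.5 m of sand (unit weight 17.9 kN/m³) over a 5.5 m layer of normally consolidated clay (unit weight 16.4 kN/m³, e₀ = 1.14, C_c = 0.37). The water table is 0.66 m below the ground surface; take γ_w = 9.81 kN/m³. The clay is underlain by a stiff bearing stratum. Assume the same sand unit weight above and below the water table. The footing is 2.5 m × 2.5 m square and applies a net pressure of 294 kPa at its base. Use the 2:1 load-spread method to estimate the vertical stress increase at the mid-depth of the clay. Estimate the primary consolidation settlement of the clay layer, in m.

S_c ≈ 0.215 m

Mid-depth of clay below the ground surface: z = 2.5 + 5.5/2 = 5.25 m.
Total vertical stress at mid-clay: σ_v = 17.9×2.5 + 16.4×2.75 = 89.85 kPa.
Pore pressure: u = 9.81×(5.25 − 0.66) = 45.028 kPa.
Initial effective stress: σ'_0 = σ_v − u = 89.85 − 45.028 = 44.822 kPa.
Stress increase at mid-clay by the 2:1 spreading method:
Δσ = qBL/((B+z)(L+z)) = 294×2.5×2.5/((2.5+5.25)(2.5+5.25)) = 30.593 kPa
Final effective stress: σ'_f = σ'_0 + Δσ = 44.822 + 30.593 = 75.415 kPa.
Normally consolidated clay, so the full stress increment lies on the virgin compression line:
S_c = C_c·H/(1+e₀)·log₁₀(σ'_f/σ'_0) = 0.37×5.5/(1+1.14)×log₁₀(75.415/44.822)
    = 0.95093 × 0.22597 = 0.2149 m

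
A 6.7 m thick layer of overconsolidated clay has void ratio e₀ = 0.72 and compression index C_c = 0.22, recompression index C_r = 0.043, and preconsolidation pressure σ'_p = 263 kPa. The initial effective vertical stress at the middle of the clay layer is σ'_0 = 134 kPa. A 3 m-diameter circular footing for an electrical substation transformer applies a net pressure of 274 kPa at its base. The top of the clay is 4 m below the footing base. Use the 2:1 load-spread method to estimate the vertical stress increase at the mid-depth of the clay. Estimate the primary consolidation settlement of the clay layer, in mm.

S_c ≈ 11.5 mm

Mid-depth of clay below the footing base: z = 4 + 6.7/2 = 7.35 m.
Stress increase at mid-clay by the 2:1 spreading method:
Δσ ≈ qD²/(D+z)² = 274×3²/(3+7.35)² = 23.02 kPa
Final effective stress: σ'_f = 134 + 23.02 = 157.02 kPa.
σ'_f = 157.02 ≤ σ'_p = 263 kPa, so the clay remains overconsolidated and only the recompression index applies:
S_c = C_r·H/(1+e₀)·log₁₀(σ'_f/σ'_0) = 0.043×6.7/1.72×log₁₀(157.02/134)
    = 0.1675 × 0.06885 = 0.01153 m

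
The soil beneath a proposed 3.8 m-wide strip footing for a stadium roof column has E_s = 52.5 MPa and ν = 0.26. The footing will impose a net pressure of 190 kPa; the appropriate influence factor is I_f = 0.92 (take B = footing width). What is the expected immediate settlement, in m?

Immediate (elastic) settlement: S_e = q·B·(1−ν²)/E_s · I_f.
E_s = 52.5 MPa = 52500 kPa.
S_e = 190 × 3.8 × (1 − 0.26²) / 52500 × 0.92
    = 190 × 3.8 × 0.9324 / 52500 × 0.92
    = 0.0118 m

S_e ≈ 0.0118 m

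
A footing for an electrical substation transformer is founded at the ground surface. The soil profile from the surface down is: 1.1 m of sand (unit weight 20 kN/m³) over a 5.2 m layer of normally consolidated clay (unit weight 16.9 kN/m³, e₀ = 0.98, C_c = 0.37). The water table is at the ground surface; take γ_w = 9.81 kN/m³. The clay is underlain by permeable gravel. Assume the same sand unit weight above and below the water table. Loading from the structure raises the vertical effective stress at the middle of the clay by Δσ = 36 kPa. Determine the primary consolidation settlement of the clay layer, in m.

Mid-depth of clay below the ground surface: z = 1.1 + 5.2/2 = 3.7 m.
Total vertical stress at mid-clay: σ_v = 20×1.1 + 16.9×2.6 = 65.94 kPa.
Pore pressure: u = 9.81×(3.7 − 0) = 36.297 kPa.
Initial effective stress: σ'_0 = σ_v − u = 65.94 − 36.297 = 29.643 kPa.
Final effective stress: σ'_f = σ'_0 + Δσ = 29.643 + 36 = 65.643 kPa.
Normally consolidated clay, so the full stress increment lies on the virgin compression line:
S_c = C_c·H/(1+e₀)·log₁₀(σ'_f/σ'_0) = 0.37×5.2/(1+0.98)×log₁₀(65.643/29.643)
    = 0.97172 × 0.34527 = 0.3355 m

S_c ≈ 0.336 m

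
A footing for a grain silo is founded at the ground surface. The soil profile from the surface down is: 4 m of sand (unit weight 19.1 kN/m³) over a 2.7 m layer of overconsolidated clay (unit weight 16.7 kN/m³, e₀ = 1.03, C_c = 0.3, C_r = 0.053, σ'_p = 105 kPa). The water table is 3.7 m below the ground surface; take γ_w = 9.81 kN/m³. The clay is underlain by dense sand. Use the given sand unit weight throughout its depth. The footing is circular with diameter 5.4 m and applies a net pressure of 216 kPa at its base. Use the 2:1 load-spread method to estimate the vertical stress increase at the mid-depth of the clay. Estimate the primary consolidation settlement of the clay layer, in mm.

S_c ≈ 53.7 mm

Mid-depth of clay below the ground surface: z = 4 + 2.7/2 = 5.35 m.
Total vertical stress at mid-clay: σ_v = 19.1×4 + 16.7×1.35 = 98.945 kPa.
Pore pressure: u = 9.81×(5.35 − 3.7) = 16.186 kPa.
Initial effective stress: σ'_0 = σ_v − u = 98.945 − 16.186 = 82.759 kPa.
Stress increase at mid-clay by the 2:1 spreading method:
Δσ ≈ qD²/(D+z)² = 216×5.4²/(5.4+5.35)² = 54.503 kPa
Final effective stress: σ'_f = 82.759 + 54.503 = 137.26 kPa.
σ'_f = 137.26 > σ'_p = 105 kPa, so the stress path crosses the preconsolidation pressure — recompression up to σ'_p, then virgin compression beyond:
S_c = H/(1+e₀)·[C_r·log₁₀(σ'_p/σ'_0) + C_c·log₁₀(σ'_f/σ'_p)]
    = 2.7/2.03 × [0.053×log₁₀(105/82.759) + 0.3×log₁₀(137.26/105)]
    = 1.33 × [0.0054788 + 0.034906] = 0.05371 m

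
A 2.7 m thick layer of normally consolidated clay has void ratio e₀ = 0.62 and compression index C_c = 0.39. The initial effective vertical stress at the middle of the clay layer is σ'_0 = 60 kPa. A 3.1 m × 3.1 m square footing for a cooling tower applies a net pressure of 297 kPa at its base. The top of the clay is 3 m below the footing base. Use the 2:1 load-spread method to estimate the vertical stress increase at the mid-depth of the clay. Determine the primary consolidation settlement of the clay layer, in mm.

S_c ≈ 175 mm

Mid-depth of clay below the footing base: z = 3 + 2.7/2 = 4.35 m.
Stress increase at mid-clay by the 2:1 spreading method:
Δσ = qBL/((B+z)(L+z)) = 297×3.1×3.1/((3.1+4.35)(3.1+4.35)) = 51.424 kPa
Final effective stress: σ'_f = σ'_0 + Δσ = 60 + 51.424 = 111.42 kPa.
Normally consolidated clay, so the full stress increment lies on the virgin compression line:
S_c = C_c·H/(1+e₀)·log₁₀(σ'_f/σ'_0) = 0.39×2.7/(1+0.62)×log₁₀(111.42/60)
    = 0.65 × 0.26881 = 0.1747 m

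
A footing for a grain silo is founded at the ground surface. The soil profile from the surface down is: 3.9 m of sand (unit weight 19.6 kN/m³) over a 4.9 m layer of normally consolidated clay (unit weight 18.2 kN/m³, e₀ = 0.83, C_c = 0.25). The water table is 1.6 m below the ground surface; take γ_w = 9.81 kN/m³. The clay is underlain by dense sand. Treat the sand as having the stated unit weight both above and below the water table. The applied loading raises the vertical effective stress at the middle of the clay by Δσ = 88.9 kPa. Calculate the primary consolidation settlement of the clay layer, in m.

Mid-depth of clay below the ground surface: z = 3.9 + 4.9/2 = 6.35 m.
Total vertical stress at mid-clay: σ_v = 19.6×3.9 + 18.2×2.45 = 121.03 kPa.
Pore pressure: u = 9.81×(6.35 − 1.6) = 46.598 kPa.
Initial effective stress: σ'_0 = σ_v − u = 121.03 − 46.598 = 74.432 kPa.
Final effective stress: σ'_f = σ'_0 + Δσ = 74.432 + 88.9 = 163.33 kPa.
Normally consolidated clay, so the full stress increment lies on the virgin compression line:
S_c = C_c·H/(1+e₀)·log₁₀(σ'_f/σ'_0) = 0.25×4.9/(1+0.83)×log₁₀(163.33/74.432)
    = 0.6694 × 0.34131 = 0.2285 m

S_c ≈ 0.228 m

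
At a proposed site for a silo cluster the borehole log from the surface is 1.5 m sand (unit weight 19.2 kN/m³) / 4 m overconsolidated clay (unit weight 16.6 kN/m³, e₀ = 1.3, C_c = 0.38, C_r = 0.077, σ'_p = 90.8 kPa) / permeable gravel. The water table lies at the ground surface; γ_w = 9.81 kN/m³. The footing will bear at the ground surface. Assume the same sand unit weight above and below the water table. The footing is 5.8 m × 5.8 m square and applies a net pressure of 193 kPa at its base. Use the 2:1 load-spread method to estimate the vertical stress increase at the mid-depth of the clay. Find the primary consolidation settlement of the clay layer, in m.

Mid-depth of clay below the ground surface: z = 1.5 + 4/2 = 3.5 m.
Total vertical stress at mid-clay: σ_v = 19.2×1.5 + 16.6×2 = 62 kPa.
Pore pressure: u = 9.81×(3.5 − 0) = 34.335 kPa.
Initial effective stress: σ'_0 = σ_v − u = 62 − 34.335 = 27.665 kPa.
Stress increase at mid-clay by the 2:1 spreading method:
Δσ = qBL/((B+z)(L+z)) = 193×5.8×5.8/((5.8+3.5)(5.8+3.5)) = 75.067 kPa
Final effective stress: σ'_f = 27.665 + 75.067 = 102.73 kPa.
σ'_f = 102.73 > σ'_p = 90.8 kPa, so the stress path crosses the preconsolidation pressure — recompression up to σ'_p, then virgin compression beyond:
S_c = H/(1+e₀)·[C_r·log₁₀(σ'_p/σ'_0) + C_c·log₁₀(σ'_f/σ'_p)]
    = 4/2.3 × [0.077×log₁₀(90.8/27.665) + 0.38×log₁₀(102.73/90.8)]
    = 1.7391 × [0.039744 + 0.020372] = 0.1045 m

S_c ≈ 0.105 m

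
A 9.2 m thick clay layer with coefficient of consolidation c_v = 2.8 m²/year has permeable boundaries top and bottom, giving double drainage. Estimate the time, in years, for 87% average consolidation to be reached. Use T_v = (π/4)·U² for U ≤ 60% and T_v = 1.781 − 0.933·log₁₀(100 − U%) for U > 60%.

Drainage path length: H_d = H/2 = 4.6 m (double drainage).
U > 60%: T_v = 1.781 − 0.933·log₁₀(100 − 87) = 0.74169.
t = T_v·H_d²/c_v = 0.74169×4.6²/2.8 = 5.605 years.

t ≈ 5.61 years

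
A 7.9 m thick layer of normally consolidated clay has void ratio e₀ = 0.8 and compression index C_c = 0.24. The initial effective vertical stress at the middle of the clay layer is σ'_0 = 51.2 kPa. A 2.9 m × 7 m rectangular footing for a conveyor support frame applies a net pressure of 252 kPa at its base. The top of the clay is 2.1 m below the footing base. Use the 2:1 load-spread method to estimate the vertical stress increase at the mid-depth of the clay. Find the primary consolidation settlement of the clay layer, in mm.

Mid-depth of clay below the footing base: z = 2.1 + 7.9/2 = 6.05 m.
Stress increase at mid-clay by the 2:1 spreading method:
Δσ = qBL/((B+z)(L+z)) = 252×2.9×7/((2.9+6.05)(7+6.05)) = 43.799 kPa
Final effective stress: σ'_f = σ'_0 + Δσ = 51.2 + 43.799 = 94.999 kPa.
Normally consolidated clay, so the full stress increment lies on the virgin compression line:
S_c = C_c·H/(1+e₀)·log₁₀(σ'_f/σ'_0) = 0.24×7.9/(1+0.8)×log₁₀(94.999/51.2)
    = 1.0533 × 0.26845 = 0.2828 m

S_c ≈ 283 mm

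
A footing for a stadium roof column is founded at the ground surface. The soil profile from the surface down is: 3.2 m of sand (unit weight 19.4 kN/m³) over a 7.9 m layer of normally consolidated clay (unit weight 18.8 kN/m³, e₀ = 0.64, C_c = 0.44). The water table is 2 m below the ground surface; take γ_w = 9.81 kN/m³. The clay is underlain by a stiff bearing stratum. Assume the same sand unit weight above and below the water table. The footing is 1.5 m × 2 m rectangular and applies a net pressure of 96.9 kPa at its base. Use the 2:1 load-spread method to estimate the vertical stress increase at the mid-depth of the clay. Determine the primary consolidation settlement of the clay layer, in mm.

S_c ≈ 38.6 mm

Mid-depth of clay below the ground surface: z = 3.2 + 7.9/2 = 7.15 m.
Total vertical stress at mid-clay: σ_v = 19.4×3.2 + 18.8×3.95 = 136.34 kPa.
Pore pressure: u = 9.81×(7.15 − 2) = 50.522 kPa.
Initial effective stress: σ'_0 = σ_v − u = 136.34 − 50.522 = 85.818 kPa.
Stress increase at mid-clay by the 2:1 spreading method:
Δσ = qBL/((B+z)(L+z)) = 96.9×1.5×2/((1.5+7.15)(2+7.15)) = 3.6729 kPa
Final effective stress: σ'_f = σ'_0 + Δσ = 85.818 + 3.6729 = 89.491 kPa.
Normally consolidated clay, so the full stress increment lies on the virgin compression line:
S_c = C_c·H/(1+e₀)·log₁₀(σ'_f/σ'_0) = 0.44×7.9/(1+0.64)×log₁₀(89.491/85.818)
    = 2.1195 × 0.018201 = 0.03858 m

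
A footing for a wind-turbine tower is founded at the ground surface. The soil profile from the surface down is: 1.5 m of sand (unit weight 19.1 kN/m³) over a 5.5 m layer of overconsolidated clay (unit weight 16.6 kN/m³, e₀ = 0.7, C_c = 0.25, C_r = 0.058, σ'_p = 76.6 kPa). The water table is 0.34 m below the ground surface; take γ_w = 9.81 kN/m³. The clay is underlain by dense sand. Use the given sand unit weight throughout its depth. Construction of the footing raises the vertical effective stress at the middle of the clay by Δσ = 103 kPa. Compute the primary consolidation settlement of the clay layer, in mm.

S_c ≈ 271 mm

Mid-depth of clay below the ground surface: z = 1.5 + 5.5/2 = 4.25 m.
Total vertical stress at mid-clay: σ_v = 19.1×1.5 + 16.6×2.75 = 74.3 kPa.
Pore pressure: u = 9.81×(4.25 − 0.34) = 38.357 kPa.
Initial effective stress: σ'_0 = σ_v − u = 74.3 − 38.357 = 35.943 kPa.
Final effective stress: σ'_f = 35.943 + 103 = 138.94 kPa.
σ'_f = 138.94 > σ'_p = 76.6 kPa, so the stress path crosses the preconsolidation pressure — recompression up to σ'_p, then virgin compression beyond:
S_c = H/(1+e₀)·[C_r·log₁₀(σ'_p/σ'_0) + C_c·log₁₀(σ'_f/σ'_p)]
    = 5.5/1.7 × [0.058×log₁₀(76.6/35.943) + 0.25×log₁₀(138.94/76.6)]
    = 3.2353 × [0.01906 + 0.06465] = 0.2708 m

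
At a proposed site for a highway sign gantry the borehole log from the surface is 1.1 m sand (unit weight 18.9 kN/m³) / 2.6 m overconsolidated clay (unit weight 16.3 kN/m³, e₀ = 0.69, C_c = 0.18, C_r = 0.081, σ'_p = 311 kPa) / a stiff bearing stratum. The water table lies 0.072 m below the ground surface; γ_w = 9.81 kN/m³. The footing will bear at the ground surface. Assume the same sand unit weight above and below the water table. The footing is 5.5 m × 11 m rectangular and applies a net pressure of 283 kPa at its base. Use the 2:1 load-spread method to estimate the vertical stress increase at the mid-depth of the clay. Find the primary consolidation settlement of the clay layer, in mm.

Mid-depth of clay below the ground surface: z = 1.1 + 2.6/2 = 2.4 m.
Total vertical stress at mid-clay: σ_v = 18.9×1.1 + 16.3×1.3 = 41.98 kPa.
Pore pressure: u = 9.81×(2.4 − 0.072) = 22.838 kPa.
Initial effective stress: σ'_0 = σ_v − u = 41.98 − 22.838 = 19.142 kPa.
Stress increase at mid-clay by the 2:1 spreading method:
Δσ = qBL/((B+z)(L+z)) = 283×5.5×11/((5.5+2.4)(11+2.4)) = 161.74 kPa
Final effective stress: σ'_f = 19.142 + 161.74 = 180.88 kPa.
σ'_f = 180.88 ≤ σ'_p = 311 kPa, so the clay remains overconsolidated and only the recompression index applies:
S_c = C_r·H/(1+e₀)·log₁₀(σ'_f/σ'_0) = 0.081×2.6/1.69×log₁₀(180.88/19.142)
    = 0.12462 × 0.9754 = 0.1216 m

S_c ≈ 122 mm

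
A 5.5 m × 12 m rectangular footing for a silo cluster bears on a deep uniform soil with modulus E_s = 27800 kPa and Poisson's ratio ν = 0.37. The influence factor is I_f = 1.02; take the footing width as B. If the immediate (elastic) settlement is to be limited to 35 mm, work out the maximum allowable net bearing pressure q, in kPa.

S_e = q·B·(1−ν²)/E_s · I_f  ⇒  q = S_e·E_s / (B·(1−ν²)·I_f).
q = 0.035 × 27800 / (5.5 × 0.8631 × 1.02) = 201 kPa

q ≈ 201 kPa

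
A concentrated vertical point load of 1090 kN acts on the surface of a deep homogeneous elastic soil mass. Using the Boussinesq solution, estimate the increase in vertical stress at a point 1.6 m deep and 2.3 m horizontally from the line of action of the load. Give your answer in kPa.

Δσ_z ≈ 12.3 kPa

Boussinesq vertical stress below a point load on an elastic half-space:
Δσ_z = 3P/(2πz²) · [1 + (r/z)²]^(−5/2)
r/z = 2.3/1.6 = 1.4375; [1+(r/z)²]^(−5/2) = 0.060733.
Δσ_z = 3×1090/(2π×1.6²) × 0.060733 = 203.3 × 0.060733 = 12.35 kPa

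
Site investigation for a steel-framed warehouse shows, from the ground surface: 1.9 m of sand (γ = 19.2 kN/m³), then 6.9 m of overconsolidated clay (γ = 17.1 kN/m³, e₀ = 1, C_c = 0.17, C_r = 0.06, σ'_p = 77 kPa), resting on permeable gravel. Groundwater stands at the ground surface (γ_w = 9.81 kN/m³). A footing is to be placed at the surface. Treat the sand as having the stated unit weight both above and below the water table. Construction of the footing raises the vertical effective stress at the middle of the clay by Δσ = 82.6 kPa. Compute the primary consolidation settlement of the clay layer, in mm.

S_c ≈ 177 mm

Mid-depth of clay below the ground surface: z = 1.9 + 6.9/2 = 5.35 m.
Total vertical stress at mid-clay: σ_v = 19.2×1.9 + 17.1×3.45 = 95.475 kPa.
Pore pressure: u = 9.81×(5.35 − 0) = 52.483 kPa.
Initial effective stress: σ'_0 = σ_v − u = 95.475 − 52.483 = 42.992 kPa.
Final effective stress: σ'_f = 42.992 + 82.6 = 125.59 kPa.
σ'_f = 125.59 > σ'_p = 77 kPa, so the stress path crosses the preconsolidation pressure — recompression up to σ'_p, then virgin compression beyond:
S_c = H/(1+e₀)·[C_r·log₁₀(σ'_p/σ'_0) + C_c·log₁₀(σ'_f/σ'_p)]
    = 6.9/2 × [0.06×log₁₀(77/42.992) + 0.17×log₁₀(125.59/77)]
    = 3.45 × [0.015186 + 0.036119] = 0.177 m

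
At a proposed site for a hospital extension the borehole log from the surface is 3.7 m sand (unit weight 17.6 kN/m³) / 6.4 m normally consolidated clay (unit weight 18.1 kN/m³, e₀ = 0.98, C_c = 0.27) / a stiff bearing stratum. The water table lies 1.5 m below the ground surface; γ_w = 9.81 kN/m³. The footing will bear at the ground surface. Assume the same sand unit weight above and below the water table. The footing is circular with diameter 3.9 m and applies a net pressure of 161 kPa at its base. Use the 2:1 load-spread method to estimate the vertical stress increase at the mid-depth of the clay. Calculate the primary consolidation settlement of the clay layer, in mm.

S_c ≈ 99.3 mm

Mid-depth of clay below the ground surface: z = 3.7 + 6.4/2 = 6.9 m.
Total vertical stress at mid-clay: σ_v = 17.6×3.7 + 18.1×3.2 = 123.04 kPa.
Pore pressure: u = 9.81×(6.9 − 1.5) = 52.974 kPa.
Initial effective stress: σ'_0 = σ_v − u = 123.04 − 52.974 = 70.066 kPa.
Stress increase at mid-clay by the 2:1 spreading method:
Δσ ≈ qD²/(D+z)² = 161×3.9²/(3.9+6.9)² = 20.995 kPa
Final effective stress: σ'_f = σ'_0 + Δσ = 70.066 + 20.995 = 91.061 kPa.
Normally consolidated clay, so the full stress increment lies on the virgin compression line:
S_c = C_c·H/(1+e₀)·log₁₀(σ'_f/σ'_0) = 0.27×6.4/(1+0.98)×log₁₀(91.061/70.066)
    = 0.87273 × 0.11383 = 0.09934 m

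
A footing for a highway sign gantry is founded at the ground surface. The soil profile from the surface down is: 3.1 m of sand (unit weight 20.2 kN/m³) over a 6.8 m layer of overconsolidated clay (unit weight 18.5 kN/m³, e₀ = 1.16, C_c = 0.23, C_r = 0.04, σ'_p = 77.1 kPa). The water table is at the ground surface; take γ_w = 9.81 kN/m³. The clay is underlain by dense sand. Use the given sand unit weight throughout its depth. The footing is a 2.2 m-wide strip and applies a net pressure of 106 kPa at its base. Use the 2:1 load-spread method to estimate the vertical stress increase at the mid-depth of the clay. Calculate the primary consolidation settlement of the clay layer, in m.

S_c ≈ 0.0557 m

Mid-depth of clay below the ground surface: z = 3.1 + 6.8/2 = 6.5 m.
Total vertical stress at mid-clay: σ_v = 20.2×3.1 + 18.5×3.4 = 125.52 kPa.
Pore pressure: u = 9.81×(6.5 − 0) = 63.765 kPa.
Initial effective stress: σ'_0 = σ_v − u = 125.52 − 63.765 = 61.755 kPa.
Stress increase at mid-clay by the 2:1 spreading method:
Δσ = qB/(B+z) = 106×2.2/(2.2+6.5) = 26.805 kPa
Final effective stress: σ'_f = 61.755 + 26.805 = 88.56 kPa.
σ'_f = 88.56 > σ'_p = 77.1 kPa, so the stress path crosses the preconsolidation pressure — recompression up to σ'_p, then virgin compression beyond:
S_c = H/(1+e₀)·[C_r·log₁₀(σ'_p/σ'_0) + C_c·log₁₀(σ'_f/σ'_p)]
    = 6.8/2.16 × [0.04×log₁₀(77.1/61.755) + 0.23×log₁₀(88.56/77.1)]
    = 3.1481 × [0.0038553 + 0.013842] = 0.05571 m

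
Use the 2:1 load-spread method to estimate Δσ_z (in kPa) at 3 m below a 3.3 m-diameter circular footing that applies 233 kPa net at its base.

By the 2:1 method the load spreads at 1 horizontal : 2 vertical, so at depth z the loaded area has grown by z in each plan dimension:
Δσ ≈ qD²/(D+z)² = 233×3.3²/(3.3+3)² = 63.93 kPa

Δσ_z ≈ 63.9 kPa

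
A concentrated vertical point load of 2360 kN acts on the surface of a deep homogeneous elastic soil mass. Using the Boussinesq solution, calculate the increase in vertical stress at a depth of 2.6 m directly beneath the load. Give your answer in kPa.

Δσ_z ≈ 167 kPa

Boussinesq vertical stress below a point load on an elastic half-space:
Δσ_z = 3P/(2πz²) · [1 + (r/z)²]^(−5/2)
r/z = 0/2.6 = 0; [1+(r/z)²]^(−5/2) = 1.
Δσ_z = 3×2360/(2π×2.6²) × 1 = 166.69 × 1 = 166.7 kPa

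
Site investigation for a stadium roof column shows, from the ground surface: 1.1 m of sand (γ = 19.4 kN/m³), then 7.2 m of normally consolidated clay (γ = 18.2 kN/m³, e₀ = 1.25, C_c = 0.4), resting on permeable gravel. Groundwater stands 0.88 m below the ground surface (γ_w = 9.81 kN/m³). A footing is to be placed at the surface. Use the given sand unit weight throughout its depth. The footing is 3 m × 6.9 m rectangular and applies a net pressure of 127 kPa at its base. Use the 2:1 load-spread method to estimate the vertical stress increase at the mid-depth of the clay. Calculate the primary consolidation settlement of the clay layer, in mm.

Mid-depth of clay below the ground surface: z = 1.1 + 7.2/2 = 4.7 m.
Total vertical stress at mid-clay: σ_v = 19.4×1.1 + 18.2×3.6 = 86.86 kPa.
Pore pressure: u = 9.81×(4.7 − 0.88) = 37.474 kPa.
Initial effective stress: σ'_0 = σ_v − u = 86.86 − 37.474 = 49.386 kPa.
Stress increase at mid-clay by the 2:1 spreading method:
Δσ = qBL/((B+z)(L+z)) = 127×3×6.9/((3+4.7)(6.9+4.7)) = 29.432 kPa
Final effective stress: σ'_f = σ'_0 + Δσ = 49.386 + 29.432 = 78.818 kPa.
Normally consolidated clay, so the full stress increment lies on the virgin compression line:
S_c = C_c·H/(1+e₀)·log₁₀(σ'_f/σ'_0) = 0.4×7.2/(1+1.25)×log₁₀(78.818/49.386)
    = 1.28 × 0.20302 = 0.2599 m

S_c ≈ 260 mm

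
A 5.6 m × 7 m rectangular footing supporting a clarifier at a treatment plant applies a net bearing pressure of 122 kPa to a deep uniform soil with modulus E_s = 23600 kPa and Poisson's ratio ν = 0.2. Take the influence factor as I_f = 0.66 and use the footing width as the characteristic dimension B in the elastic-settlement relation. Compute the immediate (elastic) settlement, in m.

Immediate (elastic) settlement: S_e = q·B·(1−ν²)/E_s · I_f.
S_e = 122 × 5.6 × (1 − 0.2²) / 23600 × 0.66
    = 122 × 5.6 × 0.96 / 23600 × 0.66
    = 0.01834 m

S_e ≈ 0.0183 m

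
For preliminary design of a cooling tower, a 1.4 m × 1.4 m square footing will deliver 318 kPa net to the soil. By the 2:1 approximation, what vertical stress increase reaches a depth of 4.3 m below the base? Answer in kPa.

By the 2:1 method the load spreads at 1 horizontal : 2 vertical, so at depth z the loaded area has grown by z in each plan dimension:
Δσ = qBL/((B+z)(L+z)) = 318×1.4×1.4/((1.4+4.3)(1.4+4.3)) = 19.184 kPa

Δσ_z ≈ 19.2 kPa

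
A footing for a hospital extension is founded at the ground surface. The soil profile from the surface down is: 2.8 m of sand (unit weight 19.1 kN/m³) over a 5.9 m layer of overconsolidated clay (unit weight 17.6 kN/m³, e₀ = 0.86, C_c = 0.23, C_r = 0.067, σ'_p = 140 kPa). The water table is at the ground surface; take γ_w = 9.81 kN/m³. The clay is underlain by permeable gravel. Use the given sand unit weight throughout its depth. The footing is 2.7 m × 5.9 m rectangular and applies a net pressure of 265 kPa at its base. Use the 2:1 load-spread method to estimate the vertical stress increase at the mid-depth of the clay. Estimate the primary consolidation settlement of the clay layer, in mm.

Mid-depth of clay below the ground surface: z = 2.8 + 5.9/2 = 5.75 m.
Total vertical stress at mid-clay: σ_v = 19.1×2.8 + 17.6×2.95 = 105.4 kPa.
Pore pressure: u = 9.81×(5.75 − 0) = 56.408 kPa.
Initial effective stress: σ'_0 = σ_v − u = 105.4 − 56.408 = 48.992 kPa.
Stress increase at mid-clay by the 2:1 spreading method:
Δσ = qBL/((B+z)(L+z)) = 265×2.7×5.9/((2.7+5.75)(5.9+5.75)) = 42.882 kPa
Final effective stress: σ'_f = 48.992 + 42.882 = 91.874 kPa.
σ'_f = 91.874 ≤ σ'_p = 140 kPa, so the clay remains overconsolidated and only the recompression index applies:
S_c = C_r·H/(1+e₀)·log₁₀(σ'_f/σ'_0) = 0.067×5.9/1.86×log₁₀(91.874/48.992)
    = 0.21252 × 0.27307 = 0.05803 m

S_c ≈ 58 mm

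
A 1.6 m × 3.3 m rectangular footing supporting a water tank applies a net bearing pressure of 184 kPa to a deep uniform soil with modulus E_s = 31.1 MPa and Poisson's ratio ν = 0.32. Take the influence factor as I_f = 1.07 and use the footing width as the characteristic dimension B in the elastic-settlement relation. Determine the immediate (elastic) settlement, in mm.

S_e ≈ 9.09 mm

Immediate (elastic) settlement: S_e = q·B·(1−ν²)/E_s · I_f.
E_s = 31.1 MPa = 31100 kPa.
S_e = 184 × 1.6 × (1 − 0.32²) / 31100 × 1.07
    = 184 × 1.6 × 0.8976 / 31100 × 1.07
    = 0.009092 m = 9.092 mm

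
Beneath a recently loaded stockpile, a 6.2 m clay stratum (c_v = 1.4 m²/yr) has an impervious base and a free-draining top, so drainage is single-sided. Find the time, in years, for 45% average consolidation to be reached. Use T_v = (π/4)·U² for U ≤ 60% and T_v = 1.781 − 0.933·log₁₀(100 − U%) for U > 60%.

Drainage path length: H_d = H = 6.2 m (single drainage).
U ≤ 60%: T_v = (π/4)·U² = (π/4)×0.45² = 0.15904.
t = T_v·H_d²/c_v = 0.15904×6.2²/1.4 = 4.367 years.

t ≈ 4.37 years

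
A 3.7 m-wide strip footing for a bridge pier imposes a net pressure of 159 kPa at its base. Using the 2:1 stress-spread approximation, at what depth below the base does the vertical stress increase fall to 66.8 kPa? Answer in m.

2:1 spreading — at depth z the loaded area has grown by z in each plan dimension:
qB/(B+z) = Δσ_z ⇒ z = qB/Δσ_z − B = 159×3.7/66.8 − 3.7 = 5.107 m

z ≈ 5.11 m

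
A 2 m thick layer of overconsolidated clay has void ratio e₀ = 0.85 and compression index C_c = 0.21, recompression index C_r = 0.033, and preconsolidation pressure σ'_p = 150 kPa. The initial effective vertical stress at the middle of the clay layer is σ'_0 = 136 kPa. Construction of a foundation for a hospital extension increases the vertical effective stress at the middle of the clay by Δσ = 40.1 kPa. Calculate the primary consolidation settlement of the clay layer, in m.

S_c ≈ 0.0173 m

Final effective stress: σ'_f = 136 + 40.1 = 176.1 kPa.
σ'_f = 176.1 > σ'_p = 150 kPa, so the stress path crosses the preconsolidation pressure — recompression up to σ'_p, then virgin compression beyond:
S_c = H/(1+e₀)·[C_r·log₁₀(σ'_p/σ'_0) + C_c·log₁₀(σ'_f/σ'_p)]
    = 2/1.85 × [0.033×log₁₀(150/136) + 0.21×log₁₀(176.1/150)]
    = 1.0811 × [0.0014042 + 0.01463] = 0.01733 m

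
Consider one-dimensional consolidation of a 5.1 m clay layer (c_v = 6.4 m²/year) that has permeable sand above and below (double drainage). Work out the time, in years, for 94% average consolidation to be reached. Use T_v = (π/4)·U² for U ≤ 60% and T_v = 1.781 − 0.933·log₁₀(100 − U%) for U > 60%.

t ≈ 1.07 years

Drainage path length: H_d = H/2 = 2.55 m (double drainage).
U > 60%: T_v = 1.781 − 0.933·log₁₀(100 − 94) = 1.055.
t = T_v·H_d²/c_v = 1.055×2.55²/6.4 = 1.072 years.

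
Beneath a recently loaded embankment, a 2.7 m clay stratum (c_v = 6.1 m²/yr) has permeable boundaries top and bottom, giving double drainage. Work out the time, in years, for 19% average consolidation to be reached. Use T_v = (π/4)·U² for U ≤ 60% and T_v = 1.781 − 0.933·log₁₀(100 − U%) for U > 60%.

Drainage path length: H_d = H/2 = 1.35 m (double drainage).
U ≤ 60%: T_v = (π/4)·U² = (π/4)×0.19² = 0.028353.
t = T_v·H_d²/c_v = 0.028353×1.35²/6.1 = 0.008471 years.

t ≈ 0.00847 years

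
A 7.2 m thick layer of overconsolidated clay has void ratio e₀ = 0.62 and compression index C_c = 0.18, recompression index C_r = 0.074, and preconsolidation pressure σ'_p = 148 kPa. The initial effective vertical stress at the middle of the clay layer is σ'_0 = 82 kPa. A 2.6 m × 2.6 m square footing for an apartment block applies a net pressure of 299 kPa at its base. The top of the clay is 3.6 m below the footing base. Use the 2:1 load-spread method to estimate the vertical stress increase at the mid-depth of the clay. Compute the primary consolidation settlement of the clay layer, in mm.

Mid-depth of clay below the footing base: z = 3.6 + 7.2/2 = 7.2 m.
Stress increase at mid-clay by the 2:1 spreading method:
Δσ = qBL/((B+z)(L+z)) = 299×2.6×2.6/((2.6+7.2)(2.6+7.2)) = 21.046 kPa
Final effective stress: σ'_f = 82 + 21.046 = 103.05 kPa.
σ'_f = 103.05 ≤ σ'_p = 148 kPa, so the clay remains overconsolidated and only the recompression index applies:
S_c = C_r·H/(1+e₀)·log₁₀(σ'_f/σ'_0) = 0.074×7.2/1.62×log₁₀(103.05/82)
    = 0.32889 × 0.099234 = 0.03264 m

S_c ≈ 32.6 mm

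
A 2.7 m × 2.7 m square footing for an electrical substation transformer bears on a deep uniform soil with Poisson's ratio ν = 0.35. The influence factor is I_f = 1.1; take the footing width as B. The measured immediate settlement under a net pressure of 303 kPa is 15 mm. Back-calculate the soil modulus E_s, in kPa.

S_e = q·B·(1−ν²)/E_s · I_f  ⇒  E_s = q·B·(1−ν²)·I_f / S_e.
E_s = 303 × 2.7 × 0.8775 × 1.1 / 0.015 = 52640 kPa

E_s ≈ 52600 kPa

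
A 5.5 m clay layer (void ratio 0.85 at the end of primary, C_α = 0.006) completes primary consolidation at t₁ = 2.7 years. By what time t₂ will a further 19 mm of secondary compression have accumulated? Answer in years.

t₂ ≈ 31.4 years

S_s = C_α·H/(1+e_p)·log₁₀(t₂/t₁) ⇒ log₁₀(t₂/t₁) = S_s·(1+e_p)/(C_α·H).
log₁₀(t₂/t₁) = 0.019 × (1+0.85) / (0.006×5.5) = 1.065
t₂ = t₁ × 10^1.065 = 2.7 × 11.62 = 31.37 years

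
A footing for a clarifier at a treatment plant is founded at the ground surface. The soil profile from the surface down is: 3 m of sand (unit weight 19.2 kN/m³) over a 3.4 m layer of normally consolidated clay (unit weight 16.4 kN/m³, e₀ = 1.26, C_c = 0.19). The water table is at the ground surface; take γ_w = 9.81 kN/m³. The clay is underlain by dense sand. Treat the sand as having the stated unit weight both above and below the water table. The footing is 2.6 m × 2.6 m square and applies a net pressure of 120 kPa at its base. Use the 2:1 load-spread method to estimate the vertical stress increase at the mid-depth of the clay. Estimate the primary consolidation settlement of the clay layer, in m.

S_c ≈ 0.0406 m

Mid-depth of clay below the ground surface: z = 3 + 3.4/2 = 4.7 m.
Total vertical stress at mid-clay: σ_v = 19.2×3 + 16.4×1.7 = 85.48 kPa.
Pore pressure: u = 9.81×(4.7 − 0) = 46.107 kPa.
Initial effective stress: σ'_0 = σ_v − u = 85.48 − 46.107 = 39.373 kPa.
Stress increase at mid-clay by the 2:1 spreading method:
Δσ = qBL/((B+z)(L+z)) = 120×2.6×2.6/((2.6+4.7)(2.6+4.7)) = 15.222 kPa
Final effective stress: σ'_f = σ'_0 + Δσ = 39.373 + 15.222 = 54.595 kPa.
Normally consolidated clay, so the full stress increment lies on the virgin compression line:
S_c = C_c·H/(1+e₀)·log₁₀(σ'_f/σ'_0) = 0.19×3.4/(1+1.26)×log₁₀(54.595/39.373)
    = 0.28584 × 0.14195 = 0.04057 m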